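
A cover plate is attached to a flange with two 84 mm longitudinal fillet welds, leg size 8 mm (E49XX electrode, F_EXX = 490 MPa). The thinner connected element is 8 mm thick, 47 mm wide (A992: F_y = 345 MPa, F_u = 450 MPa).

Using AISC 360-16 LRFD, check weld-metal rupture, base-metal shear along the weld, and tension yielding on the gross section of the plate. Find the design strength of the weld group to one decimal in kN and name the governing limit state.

Weld metal: throat = 0.707×8 = 5.656 mm, L = 2×84 = 168 mm. φR_n = 0.75 × 0.6 × 490 × 5.656 × 168 = 209.5 kN.
Base metal shear (8 mm plate): yield φR_n = 1.0×0.6×345×8×168 = 278.2 kN; rupture φR_n = 0.75×0.6×450×8×168 = 272.2 kN; take 272.2 kN (rupture).
Tension yield (gross): A_g = 47×8 = 376 mm². φR_n = 0.90 × 345 × 376 = 116.7 kN.
Governing: min(209.5, 272.2, 116.7) = 116.7 kN → gross-section yield.

116.7 kN (gross-section yield governs)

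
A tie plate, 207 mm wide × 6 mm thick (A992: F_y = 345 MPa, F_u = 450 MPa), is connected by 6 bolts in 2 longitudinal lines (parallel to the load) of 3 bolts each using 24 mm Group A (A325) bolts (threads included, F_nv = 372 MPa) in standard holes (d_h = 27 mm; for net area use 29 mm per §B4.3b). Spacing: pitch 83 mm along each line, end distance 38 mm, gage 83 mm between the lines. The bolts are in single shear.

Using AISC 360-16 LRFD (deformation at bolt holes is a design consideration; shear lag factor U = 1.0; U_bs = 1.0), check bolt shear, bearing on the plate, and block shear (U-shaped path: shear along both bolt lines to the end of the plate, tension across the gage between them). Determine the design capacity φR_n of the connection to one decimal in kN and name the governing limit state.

428.9 kN (block shear governs)

Bolt shear: A_b = π(24)²/4 = 452.39 mm². φR_n = 0.75 × 372 × 452.39 × 6 × 1 = 757.3 kN.
Bearing (6 mm plate, F_u = 450 MPa): end bolts L_c = 38 − 27/2 = 24.5, R_n = min(1.2×24.5×6×450, 2.4×24×6×450) = 79.38 kN/bolt; interior L_c = 83 − 27 = 56, R_n = 155.52 kN/bolt. φR_n = 0.75 × (2×79.38 + 4×155.52) = 585.6 kN.
Block shear: shear path 2×[38+2×83] = 2×204 mm, A_gv = 2448, A_nv = 2×(204 − 2.5×29)×6 = 1578 mm²; tension across gage: (83 − 1×29)×6 = 324 mm². R_n = min(0.6×450×1578, 0.6×345×2448) + 1.0×450×324 = min(426.06, 506.74) + 145.8 = 571.86 kN. φR_n = 0.75 × 571.86 = 428.9 kN.
Governing: min(757.3, 585.6, 428.9) = 428.9 kN → block shear.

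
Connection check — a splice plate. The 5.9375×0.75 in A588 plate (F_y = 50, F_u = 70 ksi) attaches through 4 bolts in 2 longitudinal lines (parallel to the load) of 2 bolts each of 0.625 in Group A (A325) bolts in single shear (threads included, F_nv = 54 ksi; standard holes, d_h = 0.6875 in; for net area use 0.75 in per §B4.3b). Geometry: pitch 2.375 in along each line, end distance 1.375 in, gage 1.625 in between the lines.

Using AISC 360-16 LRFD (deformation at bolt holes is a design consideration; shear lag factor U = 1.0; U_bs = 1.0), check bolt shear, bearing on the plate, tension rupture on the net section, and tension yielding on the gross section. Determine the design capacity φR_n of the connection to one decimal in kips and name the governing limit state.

Bolt shear: A_b = π(0.625)²/4 = 0.3068 in². φR_n = 0.75 × 54 × 0.3068 × 4 × 1 = 49.7 kips.
Bearing (0.75 in plate, F_u = 70 ksi): end bolts L_c = 1.375 − 0.6875/2 = 1.03125, R_n = min(1.2×1.03125×0.75×70, 2.4×0.625×0.75×70) = 64.969 kips/bolt; interior L_c = 2.375 − 0.6875 = 1.6875, R_n = 78.75 kips/bolt. φR_n = 0.75 × (2×64.969 + 2×78.75) = 215.6 kips.
Tension rupture (net): A_n = (5.9375 − 2×0.75)×0.75 = 3.3281 in² (U = 1.0, A_e = A_n). φR_n = 0.75 × 70 × 3.3281 = 174.7 kips.
Tension yield (gross): A_g = 5.9375×0.75 = 4.4531 in². φR_n = 0.90 × 50 × 4.4531 = 200.4 kips.
Governing: min(49.7, 215.6, 174.7, 200.4) = 49.7 kips → bolt shear.

49.7 kips (bolt shear governs)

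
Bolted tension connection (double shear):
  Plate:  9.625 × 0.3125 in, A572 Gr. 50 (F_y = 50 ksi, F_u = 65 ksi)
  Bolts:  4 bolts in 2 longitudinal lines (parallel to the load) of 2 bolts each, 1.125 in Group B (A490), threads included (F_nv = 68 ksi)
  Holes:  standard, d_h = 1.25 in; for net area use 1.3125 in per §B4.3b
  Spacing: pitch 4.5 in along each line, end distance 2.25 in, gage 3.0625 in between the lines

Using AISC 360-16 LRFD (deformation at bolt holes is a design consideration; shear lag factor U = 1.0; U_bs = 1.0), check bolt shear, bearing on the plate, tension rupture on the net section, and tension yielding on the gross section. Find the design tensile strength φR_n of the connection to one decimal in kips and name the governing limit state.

106.6 kips (net-section rupture governs)

Bolt shear: A_b = π(1.125)²/4 = 0.99402 in². φR_n = 0.75 × 68 × 0.99402 × 4 × 2 = 405.6 kips.
Bearing (0.3125 in plate, F_u = 65 ksi): end bolts L_c = 2.25 − 1.25/2 = 1.625, R_n = min(1.2×1.625×0.3125×65, 2.4×1.125×0.3125×65) = 39.609 kips/bolt; interior L_c = 4.5 − 1.25 = 3.25, R_n = 54.844 kips/bolt. φR_n = 0.75 × (2×39.609 + 2×54.844) = 141.7 kips.
Tension rupture (net): A_n = (9.625 − 2×1.3125)×0.3125 = 2.1875 in² (U = 1.0, A_e = A_n). φR_n = 0.75 × 65 × 2.1875 = 106.6 kips.
Tension yield (gross): A_g = 9.625×0.3125 = 3.0078 in². φR_n = 0.90 × 50 × 3.0078 = 135.4 kips.
Governing: min(405.6, 141.7, 106.6, 135.4) = 106.6 kips → net-section rupture.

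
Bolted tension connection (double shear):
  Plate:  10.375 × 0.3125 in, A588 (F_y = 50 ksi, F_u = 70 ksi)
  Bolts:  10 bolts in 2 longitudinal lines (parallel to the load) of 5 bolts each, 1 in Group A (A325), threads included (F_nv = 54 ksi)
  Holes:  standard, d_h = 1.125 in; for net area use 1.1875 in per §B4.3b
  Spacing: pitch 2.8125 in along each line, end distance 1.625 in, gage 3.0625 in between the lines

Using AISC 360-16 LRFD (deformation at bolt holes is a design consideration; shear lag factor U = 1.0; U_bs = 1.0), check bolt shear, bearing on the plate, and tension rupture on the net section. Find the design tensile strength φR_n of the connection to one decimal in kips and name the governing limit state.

Bolt shear: A_b = π(1)²/4 = 0.7854 in². φR_n = 0.75 × 54 × 0.7854 × 10 × 2 = 636.2 kips.
Bearing (0.3125 in plate, F_u = 70 ksi): end bolts L_c = 1.625 − 1.125/2 = 1.0625, R_n = min(1.2×1.0625×0.3125×70, 2.4×1×0.3125×70) = 27.891 kips/bolt; interior L_c = 2.8125 − 1.125 = 1.6875, R_n = 44.297 kips/bolt. φR_n = 0.75 × (2×27.891 + 8×44.297) = 307.6 kips.
Tension rupture (net): A_n = (10.375 − 2×1.1875)×0.3125 = 2.5 in² (U = 1.0, A_e = A_n). φR_n = 0.75 × 70 × 2.5 = 131.3 kips.
Governing: min(636.2, 307.6, 131.3) = 131.3 kips → net-section rupture.

131.3 kips (net-section rupture governs)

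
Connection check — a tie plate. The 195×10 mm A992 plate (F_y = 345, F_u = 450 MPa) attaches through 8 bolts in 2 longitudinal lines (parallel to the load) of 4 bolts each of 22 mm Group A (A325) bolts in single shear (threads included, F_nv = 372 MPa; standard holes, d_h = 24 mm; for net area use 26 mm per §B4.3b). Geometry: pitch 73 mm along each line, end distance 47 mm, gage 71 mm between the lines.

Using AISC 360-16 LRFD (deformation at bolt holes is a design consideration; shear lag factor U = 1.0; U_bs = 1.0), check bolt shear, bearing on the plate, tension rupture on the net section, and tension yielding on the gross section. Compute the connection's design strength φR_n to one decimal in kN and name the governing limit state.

482.6 kN (net-section rupture governs)

Bolt shear: A_b = π(22)²/4 = 380.13 mm². φR_n = 0.75 × 372 × 380.13 × 8 × 1 = 848.5 kN.
Bearing (10 mm plate, F_u = 450 MPa): end bolts L_c = 47 − 24/2 = 35, R_n = min(1.2×35×10×450, 2.4×22×10×450) = 189 kN/bolt; interior L_c = 73 − 24 = 49, R_n = 237.6 kN/bolt. φR_n = 0.75 × (2×189 + 6×237.6) = 1352.7 kN.
Tension rupture (net): A_n = (195 − 2×26)×10 = 1430 mm² (U = 1.0, A_e = A_n). φR_n = 0.75 × 450 × 1430 = 482.6 kN.
Tension yield (gross): A_g = 195×10 = 1950 mm². φR_n = 0.90 × 345 × 1950 = 605.5 kN.
Governing: min(848.5, 1352.7, 482.6, 605.5) = 482.6 kN → net-section rupture.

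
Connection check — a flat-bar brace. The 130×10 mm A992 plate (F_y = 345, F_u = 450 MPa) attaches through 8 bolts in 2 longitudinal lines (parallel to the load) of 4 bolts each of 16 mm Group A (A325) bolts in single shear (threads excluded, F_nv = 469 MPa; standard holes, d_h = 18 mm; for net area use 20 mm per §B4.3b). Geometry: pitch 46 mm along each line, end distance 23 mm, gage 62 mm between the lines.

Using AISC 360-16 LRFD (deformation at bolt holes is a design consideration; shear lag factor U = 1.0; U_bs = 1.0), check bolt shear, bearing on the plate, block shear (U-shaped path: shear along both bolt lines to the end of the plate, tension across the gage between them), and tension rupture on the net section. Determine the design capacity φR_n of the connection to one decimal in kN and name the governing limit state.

303.8 kN (net-section rupture governs)

Bolt shear: A_b = π(16)²/4 = 201.06 mm². φR_n = 0.75 × 469 × 201.06 × 8 × 1 = 565.8 kN.
Bearing (10 mm plate, F_u = 450 MPa): end bolts L_c = 23 − 18/2 = 14, R_n = min(1.2×14×10×450, 2.4×16×10×450) = 75.6 kN/bolt; interior L_c = 46 − 18 = 28, R_n = 151.2 kN/bolt. φR_n = 0.75 × (2×75.6 + 6×151.2) = 793.8 kN.
Block shear: shear path 2×[23+3×46] = 2×161 mm, A_gv = 3220, A_nv = 2×(161 − 3.5×20)×10 = 1820 mm²; tension across gage: (62 − 1×20)×10 = 420 mm². R_n = min(0.6×450×1820, 0.6×345×3220) + 1.0×450×420 = min(491.4, 666.54) + 189 = 680.4 kN. φR_n = 0.75 × 680.4 = 510.3 kN.
Tension rupture (net): A_n = (130 − 2×20)×10 = 900 mm² (U = 1.0, A_e = A_n). φR_n = 0.75 × 450 × 900 = 303.8 kN.
Governing: min(565.8, 793.8, 510.3, 303.8) = 303.8 kN → net-section rupture.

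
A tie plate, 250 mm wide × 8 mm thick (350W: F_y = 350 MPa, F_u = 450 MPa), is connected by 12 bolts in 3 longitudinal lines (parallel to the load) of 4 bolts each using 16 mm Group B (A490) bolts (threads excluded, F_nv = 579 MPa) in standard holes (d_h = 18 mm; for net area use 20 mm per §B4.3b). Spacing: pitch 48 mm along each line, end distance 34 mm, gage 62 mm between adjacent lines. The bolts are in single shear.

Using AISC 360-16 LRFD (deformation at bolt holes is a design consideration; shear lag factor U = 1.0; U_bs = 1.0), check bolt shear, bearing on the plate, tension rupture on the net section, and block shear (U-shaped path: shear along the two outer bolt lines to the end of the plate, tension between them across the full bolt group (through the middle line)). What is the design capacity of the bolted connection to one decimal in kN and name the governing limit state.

513.0 kN (net-section rupture governs)

Bolt shear: A_b = π(16)²/4 = 201.06 mm². φR_n = 0.75 × 579 × 201.06 × 12 × 1 = 1047.7 kN.
Bearing (8 mm plate, F_u = 450 MPa): end bolts L_c = 34 − 18/2 = 25, R_n = min(1.2×25×8×450, 2.4×16×8×450) = 108 kN/bolt; interior L_c = 48 − 18 = 30, R_n = 129.6 kN/bolt. φR_n = 0.75 × (3×108 + 9×129.6) = 1117.8 kN.
Tension rupture (net): A_n = (250 − 3×20)×8 = 1520 mm² (U = 1.0, A_e = A_n). φR_n = 0.75 × 450 × 1520 = 513.0 kN.
Block shear: shear path 2×[34+3×48] = 2×178 mm, A_gv = 2848, A_nv = 2×(178 − 3.5×20)×8 = 1728 mm²; tension across gage: (124 − 2×20)×8 = 672 mm². R_n = min(0.6×450×1728, 0.6×350×2848) + 1.0×450×672 = min(466.56, 598.08) + 302.4 = 768.96 kN. φR_n = 0.75 × 768.96 = 576.7 kN.
Governing: min(1047.7, 1117.8, 513.0, 576.7) = 513.0 kN → net-section rupture.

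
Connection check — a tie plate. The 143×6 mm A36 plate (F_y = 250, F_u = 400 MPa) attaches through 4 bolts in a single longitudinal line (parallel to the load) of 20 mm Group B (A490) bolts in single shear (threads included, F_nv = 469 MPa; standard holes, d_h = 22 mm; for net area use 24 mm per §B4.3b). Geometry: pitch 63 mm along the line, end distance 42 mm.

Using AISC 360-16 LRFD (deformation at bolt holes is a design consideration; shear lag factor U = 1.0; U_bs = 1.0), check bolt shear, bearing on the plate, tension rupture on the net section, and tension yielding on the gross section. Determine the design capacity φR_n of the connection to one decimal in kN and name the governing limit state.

193.1 kN (gross-section yield governs)

Bolt shear: A_b = π(20)²/4 = 314.16 mm². φR_n = 0.75 × 469 × 314.16 × 4 × 1 = 442.0 kN.
Bearing (6 mm plate, F_u = 400 MPa): end bolts L_c = 42 − 22/2 = 31, R_n = min(1.2×31×6×400, 2.4×20×6×400) = 89.28 kN/bolt; interior L_c = 63 − 22 = 41, R_n = 115.2 kN/bolt. φR_n = 0.75 × (1×89.28 + 3×115.2) = 326.2 kN.
Tension rupture (net): A_n = (143 − 1×24)×6 = 714 mm² (U = 1.0, A_e = A_n). φR_n = 0.75 × 400 × 714 = 214.2 kN.
Tension yield (gross): A_g = 143×6 = 858 mm². φR_n = 0.90 × 250 × 858 = 193.1 kN.
Governing: min(442.0, 326.2, 214.2, 193.1) = 193.1 kN → gross-section yield.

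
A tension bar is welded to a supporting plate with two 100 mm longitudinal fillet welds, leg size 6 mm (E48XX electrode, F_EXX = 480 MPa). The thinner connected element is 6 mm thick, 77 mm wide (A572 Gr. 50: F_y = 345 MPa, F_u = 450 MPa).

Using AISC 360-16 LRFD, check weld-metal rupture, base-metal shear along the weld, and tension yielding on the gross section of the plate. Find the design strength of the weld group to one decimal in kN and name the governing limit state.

Weld metal: throat = 0.707×6 = 4.242 mm, L = 2×100 = 200 mm. φR_n = 0.75 × 0.6 × 480 × 4.242 × 200 = 183.3 kN.
Base metal shear (6 mm plate): yield φR_n = 1.0×0.6×345×6×200 = 248.4 kN; rupture φR_n = 0.75×0.6×450×6×200 = 243.0 kN; take 243.0 kN (rupture).
Tension yield (gross): A_g = 77×6 = 462 mm². φR_n = 0.90 × 345 × 462 = 143.5 kN.
Governing: min(183.3, 243.0, 143.5) = 143.5 kN → gross-section yield.

143.5 kN (gross-section yield governs)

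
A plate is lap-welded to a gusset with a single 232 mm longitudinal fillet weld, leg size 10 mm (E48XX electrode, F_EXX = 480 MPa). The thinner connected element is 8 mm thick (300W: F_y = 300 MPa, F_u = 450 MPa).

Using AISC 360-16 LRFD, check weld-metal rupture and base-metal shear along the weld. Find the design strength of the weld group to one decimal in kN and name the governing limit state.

334.1 kN (base-metal shear governs)

Weld metal: throat = 0.707×10 = 7.07 mm, L = 232 mm. φR_n = 0.75 × 0.6 × 480 × 7.07 × 232 = 354.3 kN.
Base metal shear (8 mm plate): yield φR_n = 1.0×0.6×300×8×232 = 334.1 kN; rupture φR_n = 0.75×0.6×450×8×232 = 375.8 kN; take 334.1 kN (yield).
Governing: min(354.3, 334.1) = 334.1 kN → base-metal shear.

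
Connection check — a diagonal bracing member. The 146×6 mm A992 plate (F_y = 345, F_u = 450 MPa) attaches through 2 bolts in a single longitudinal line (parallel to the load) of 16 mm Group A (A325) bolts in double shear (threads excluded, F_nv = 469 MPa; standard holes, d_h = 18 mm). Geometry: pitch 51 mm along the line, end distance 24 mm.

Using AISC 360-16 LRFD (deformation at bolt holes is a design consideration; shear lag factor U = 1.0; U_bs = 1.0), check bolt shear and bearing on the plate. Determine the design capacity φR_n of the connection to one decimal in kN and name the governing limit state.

Bolt shear: A_b = π(16)²/4 = 201.06 mm². φR_n = 0.75 × 469 × 201.06 × 2 × 2 = 282.9 kN.
Bearing (6 mm plate, F_u = 450 MPa): end bolts L_c = 24 − 18/2 = 15, R_n = min(1.2×15×6×450, 2.4×16×6×450) = 48.6 kN/bolt; interior L_c = 51 − 18 = 33, R_n = 103.68 kN/bolt. φR_n = 0.75 × (1×48.6 + 1×103.68) = 114.2 kN.
Governing: min(282.9, 114.2) = 114.2 kN → bearing.

114.2 kN (bearing governs)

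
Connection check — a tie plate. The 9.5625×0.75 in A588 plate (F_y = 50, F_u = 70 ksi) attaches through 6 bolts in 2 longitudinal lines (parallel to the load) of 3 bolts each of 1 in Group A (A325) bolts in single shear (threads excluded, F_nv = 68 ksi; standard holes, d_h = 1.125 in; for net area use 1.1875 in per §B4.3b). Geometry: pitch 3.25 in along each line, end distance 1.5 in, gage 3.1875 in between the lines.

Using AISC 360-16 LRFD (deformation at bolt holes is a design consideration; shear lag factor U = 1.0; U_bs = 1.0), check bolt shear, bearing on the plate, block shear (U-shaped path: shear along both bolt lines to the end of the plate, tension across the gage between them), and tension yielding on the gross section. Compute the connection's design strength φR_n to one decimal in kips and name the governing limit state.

240.3 kips (bolt shear governs)

Bolt shear: A_b = π(1)²/4 = 0.7854 in². φR_n = 0.75 × 68 × 0.7854 × 6 × 1 = 240.3 kips.
Bearing (0.75 in plate, F_u = 70 ksi): end bolts L_c = 1.5 − 1.125/2 = 0.9375, R_n = min(1.2×0.9375×0.75×70, 2.4×1×0.75×70) = 59.063 kips/bolt; interior L_c = 3.25 − 1.125 = 2.125, R_n = 126 kips/bolt. φR_n = 0.75 × (2×59.063 + 4×126) = 466.6 kips.
Block shear: shear path 2×[1.5+2×3.25] = 2×8 in, A_gv = 12, A_nv = 2×(8 − 2.5×1.1875)×0.75 = 7.5469 in²; tension across gage: (3.1875 − 1×1.1875)×0.75 = 1.5 in². R_n = min(0.6×70×7.5469, 0.6×50×12) + 1.0×70×1.5 = min(316.97, 360) + 105 = 421.97 kips. φR_n = 0.75 × 421.97 = 316.5 kips.
Tension yield (gross): A_g = 9.5625×0.75 = 7.1719 in². φR_n = 0.90 × 50 × 7.1719 = 322.7 kips.
Governing: min(240.3, 466.6, 316.5, 322.7) = 240.3 kips → bolt shear.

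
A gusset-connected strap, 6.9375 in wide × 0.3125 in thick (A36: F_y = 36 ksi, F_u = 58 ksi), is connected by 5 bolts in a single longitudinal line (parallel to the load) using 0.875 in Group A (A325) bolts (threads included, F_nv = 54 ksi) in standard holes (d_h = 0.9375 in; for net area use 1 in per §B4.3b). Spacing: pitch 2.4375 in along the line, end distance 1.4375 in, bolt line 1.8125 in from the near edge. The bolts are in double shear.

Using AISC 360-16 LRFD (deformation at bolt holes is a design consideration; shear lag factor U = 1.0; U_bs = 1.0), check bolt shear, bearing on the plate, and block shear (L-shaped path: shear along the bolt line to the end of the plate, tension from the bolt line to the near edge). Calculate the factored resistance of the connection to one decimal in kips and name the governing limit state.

72.4 kips (block shear governs)

Bolt shear: A_b = π(0.875)²/4 = 0.60132 in². φR_n = 0.75 × 54 × 0.60132 × 5 × 2 = 243.5 kips.
Bearing (0.3125 in plate, F_u = 58 ksi): end bolts L_c = 1.4375 − 0.9375/2 = 0.96875, R_n = min(1.2×0.96875×0.3125×58, 2.4×0.875×0.3125×58) = 21.07 kips/bolt; interior L_c = 2.4375 − 0.9375 = 1.5, R_n = 32.625 kips/bolt. φR_n = 0.75 × (1×21.07 + 4×32.625) = 113.7 kips.
Block shear: shear path 1×[1.4375+4×2.4375] = 1×11.1875 in, A_gv = 3.4961, A_nv = 1×(11.1875 − 4.5×1)×0.3125 = 2.0898 in²; tension to near edge: (1.8125 − 0.5×1)×0.3125 = 0.41016 in². R_n = min(0.6×58×2.0898, 0.6×36×3.4961) + 1.0×58×0.41016 = min(72.725, 75.516) + 23.789 = 96.514 kips. φR_n = 0.75 × 96.514 = 72.4 kips.
Governing: min(243.5, 113.7, 72.4) = 72.4 kips → block shear.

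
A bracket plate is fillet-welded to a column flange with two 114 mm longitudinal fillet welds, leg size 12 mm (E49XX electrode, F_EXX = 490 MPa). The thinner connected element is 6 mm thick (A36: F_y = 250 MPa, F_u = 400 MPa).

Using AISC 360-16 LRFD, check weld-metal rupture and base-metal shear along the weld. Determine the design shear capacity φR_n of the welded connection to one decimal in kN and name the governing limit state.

Weld metal: throat = 0.707×12 = 8.484 mm, L = 2×114 = 228 mm. φR_n = 0.75 × 0.6 × 490 × 8.484 × 228 = 426.5 kN.
Base metal shear (6 mm plate): yield φR_n = 1.0×0.6×250×6×228 = 205.2 kN; rupture φR_n = 0.75×0.6×400×6×228 = 246.2 kN; take 205.2 kN (yield).
Governing: min(426.5, 205.2) = 205.2 kN → base-metal shear.

205.2 kN (base-metal shear governs)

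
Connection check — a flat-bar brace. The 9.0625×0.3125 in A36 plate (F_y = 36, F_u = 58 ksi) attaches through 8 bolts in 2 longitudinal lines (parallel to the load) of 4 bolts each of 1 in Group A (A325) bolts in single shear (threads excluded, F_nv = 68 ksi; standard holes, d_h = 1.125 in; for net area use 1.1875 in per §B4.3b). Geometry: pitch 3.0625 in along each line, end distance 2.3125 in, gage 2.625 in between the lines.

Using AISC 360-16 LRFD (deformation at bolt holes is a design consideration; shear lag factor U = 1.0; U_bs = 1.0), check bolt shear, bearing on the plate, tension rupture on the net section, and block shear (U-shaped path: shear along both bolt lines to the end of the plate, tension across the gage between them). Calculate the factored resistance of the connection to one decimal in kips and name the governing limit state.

Bolt shear: A_b = π(1)²/4 = 0.7854 in². φR_n = 0.75 × 68 × 0.7854 × 8 × 1 = 320.4 kips.
Bearing (0.3125 in plate, F_u = 58 ksi): end bolts L_c = 2.3125 − 1.125/2 = 1.75, R_n = min(1.2×1.75×0.3125×58, 2.4×1×0.3125×58) = 38.063 kips/bolt; interior L_c = 3.0625 − 1.125 = 1.9375, R_n = 42.141 kips/bolt. φR_n = 0.75 × (2×38.063 + 6×42.141) = 246.7 kips.
Tension rupture (net): A_n = (9.0625 − 2×1.1875)×0.3125 = 2.0898 in² (U = 1.0, A_e = A_n). φR_n = 0.75 × 58 × 2.0898 = 90.9 kips.
Block shear: shear path 2×[2.3125+3×3.0625] = 2×11.5 in, A_gv = 7.1875, A_nv = 2×(11.5 − 3.5×1.1875)×0.3125 = 4.5898 in²; tension across gage: (2.625 − 1×1.1875)×0.3125 = 0.44922 in². R_n = min(0.6×58×4.5898, 0.6×36×7.1875) + 1.0×58×0.44922 = min(159.73, 155.25) + 26.055 = 181.31 kips. φR_n = 0.75 × 181.31 = 136.0 kips.
Governing: min(320.4, 246.7, 90.9, 136.0) = 90.9 kips → net-section rupture.

90.9 kips (net-section rupture governs)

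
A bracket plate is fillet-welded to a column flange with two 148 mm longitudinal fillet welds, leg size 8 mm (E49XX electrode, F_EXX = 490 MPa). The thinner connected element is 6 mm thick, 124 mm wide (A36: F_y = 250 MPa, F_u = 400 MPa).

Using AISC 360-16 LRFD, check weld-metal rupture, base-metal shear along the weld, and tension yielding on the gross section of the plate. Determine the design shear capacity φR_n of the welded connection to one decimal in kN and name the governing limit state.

Weld metal: throat = 0.707×8 = 5.656 mm, L = 2×148 = 296 mm. φR_n = 0.75 × 0.6 × 490 × 5.656 × 296 = 369.2 kN.
Base metal shear (6 mm plate): yield φR_n = 1.0×0.6×250×6×296 = 266.4 kN; rupture φR_n = 0.75×0.6×400×6×296 = 319.7 kN; take 266.4 kN (yield).
Tension yield (gross): A_g = 124×6 = 744 mm². φR_n = 0.90 × 250 × 744 = 167.4 kN.
Governing: min(369.2, 266.4, 167.4) = 167.4 kN → gross-section yield.

167.4 kN (gross-section yield governs)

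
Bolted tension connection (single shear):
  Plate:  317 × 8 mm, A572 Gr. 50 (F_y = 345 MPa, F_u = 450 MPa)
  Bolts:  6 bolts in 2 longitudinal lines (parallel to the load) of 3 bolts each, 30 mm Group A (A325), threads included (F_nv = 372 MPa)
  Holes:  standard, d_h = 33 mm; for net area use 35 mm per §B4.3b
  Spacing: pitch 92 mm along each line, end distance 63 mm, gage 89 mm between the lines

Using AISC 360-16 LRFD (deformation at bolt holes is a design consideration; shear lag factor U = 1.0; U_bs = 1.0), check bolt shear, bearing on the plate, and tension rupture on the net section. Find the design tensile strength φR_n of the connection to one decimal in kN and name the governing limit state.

666.9 kN (net-section rupture governs)

Bolt shear: A_b = π(30)²/4 = 706.86 mm². φR_n = 0.75 × 372 × 706.86 × 6 × 1 = 1183.3 kN.
Bearing (8 mm plate, F_u = 450 MPa): end bolts L_c = 63 − 33/2 = 46.5, R_n = min(1.2×46.5×8×450, 2.4×30×8×450) = 200.88 kN/bolt; interior L_c = 92 − 33 = 59, R_n = 254.88 kN/bolt. φR_n = 0.75 × (2×200.88 + 4×254.88) = 1066.0 kN.
Tension rupture (net): A_n = (317 − 2×35)×8 = 1976 mm² (U = 1.0, A_e = A_n). φR_n = 0.75 × 450 × 1976 = 666.9 kN.
Governing: min(1183.3, 1066.0, 666.9) = 666.9 kN → net-section rupture.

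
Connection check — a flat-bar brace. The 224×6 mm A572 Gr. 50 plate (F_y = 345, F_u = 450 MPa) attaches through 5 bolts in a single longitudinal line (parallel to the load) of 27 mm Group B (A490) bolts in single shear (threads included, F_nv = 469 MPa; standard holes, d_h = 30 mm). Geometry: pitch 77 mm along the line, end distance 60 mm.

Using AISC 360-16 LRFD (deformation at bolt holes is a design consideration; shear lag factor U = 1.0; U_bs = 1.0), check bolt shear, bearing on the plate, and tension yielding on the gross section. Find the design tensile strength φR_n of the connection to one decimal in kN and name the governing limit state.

417.3 kN (gross-section yield governs)

Bolt shear: A_b = π(27)²/4 = 572.56 mm². φR_n = 0.75 × 469 × 572.56 × 5 × 1 = 1007.0 kN.
Bearing (6 mm plate, F_u = 450 MPa): end bolts L_c = 60 − 30/2 = 45, R_n = min(1.2×45×6×450, 2.4×27×6×450) = 145.8 kN/bolt; interior L_c = 77 − 30 = 47, R_n = 152.28 kN/bolt. φR_n = 0.75 × (1×145.8 + 4×152.28) = 566.2 kN.
Tension yield (gross): A_g = 224×6 = 1344 mm². φR_n = 0.90 × 345 × 1344 = 417.3 kN.
Governing: min(1007.0, 566.2, 417.3) = 417.3 kN → gross-section yield.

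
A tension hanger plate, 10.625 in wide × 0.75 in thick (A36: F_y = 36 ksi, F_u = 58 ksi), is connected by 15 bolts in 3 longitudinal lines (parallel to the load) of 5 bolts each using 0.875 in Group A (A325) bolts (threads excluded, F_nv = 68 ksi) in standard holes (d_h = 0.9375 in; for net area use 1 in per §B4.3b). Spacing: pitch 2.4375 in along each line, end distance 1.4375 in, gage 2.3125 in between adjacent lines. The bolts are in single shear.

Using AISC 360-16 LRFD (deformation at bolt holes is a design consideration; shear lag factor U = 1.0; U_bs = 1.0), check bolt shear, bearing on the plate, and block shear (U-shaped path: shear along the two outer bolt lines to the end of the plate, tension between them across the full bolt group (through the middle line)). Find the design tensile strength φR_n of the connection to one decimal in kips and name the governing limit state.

Bolt shear: A_b = π(0.875)²/4 = 0.60132 in². φR_n = 0.75 × 68 × 0.60132 × 15 × 1 = 460.0 kips.
Bearing (0.75 in plate, F_u = 58 ksi): end bolts L_c = 1.4375 − 0.9375/2 = 0.96875, R_n = min(1.2×0.96875×0.75×58, 2.4×0.875×0.75×58) = 50.569 kips/bolt; interior L_c = 2.4375 − 0.9375 = 1.5, R_n = 78.3 kips/bolt. φR_n = 0.75 × (3×50.569 + 12×78.3) = 818.5 kips.
Block shear: shear path 2×[1.4375+4×2.4375] = 2×11.1875 in, A_gv = 16.781, A_nv = 2×(11.1875 − 4.5×1)×0.75 = 10.031 in²; tension across gage: (4.625 − 2×1)×0.75 = 1.9688 in². R_n = min(0.6×58×10.031, 0.6×36×16.781) + 1.0×58×1.9688 = min(349.08, 362.47) + 114.19 = 463.27 kips. φR_n = 0.75 × 463.27 = 347.5 kips.
Governing: min(460.0, 818.5, 347.5) = 347.5 kips → block shear.

347.5 kips (block shear governs)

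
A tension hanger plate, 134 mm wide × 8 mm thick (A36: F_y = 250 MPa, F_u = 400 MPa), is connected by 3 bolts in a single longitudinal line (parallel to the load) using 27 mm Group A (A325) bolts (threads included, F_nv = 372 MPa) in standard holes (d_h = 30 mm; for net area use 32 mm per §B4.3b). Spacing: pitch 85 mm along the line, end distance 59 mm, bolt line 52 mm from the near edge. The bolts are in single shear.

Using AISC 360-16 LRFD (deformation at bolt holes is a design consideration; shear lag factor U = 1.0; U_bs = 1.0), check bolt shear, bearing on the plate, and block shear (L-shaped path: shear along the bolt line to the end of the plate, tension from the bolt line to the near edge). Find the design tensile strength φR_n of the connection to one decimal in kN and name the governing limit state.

Bolt shear: A_b = π(27)²/4 = 572.56 mm². φR_n = 0.75 × 372 × 572.56 × 3 × 1 = 479.2 kN.
Bearing (8 mm plate, F_u = 400 MPa): end bolts L_c = 59 − 30/2 = 44, R_n = min(1.2×44×8×400, 2.4×27×8×400) = 168.96 kN/bolt; interior L_c = 85 − 30 = 55, R_n = 207.36 kN/bolt. φR_n = 0.75 × (1×168.96 + 2×207.36) = 437.8 kN.
Block shear: shear path 1×[59+2×85] = 1×229 mm, A_gv = 1832, A_nv = 1×(229 − 2.5×32)×8 = 1192 mm²; tension to near edge: (52 − 0.5×32)×8 = 288 mm². R_n = min(0.6×400×1192, 0.6×250×1832) + 1.0×400×288 = min(286.08, 274.8) + 115.2 = 390 kN. φR_n = 0.75 × 390 = 292.5 kN.
Governing: min(479.2, 437.8, 292.5) = 292.5 kN → block shear.

292.5 kN (block shear governs)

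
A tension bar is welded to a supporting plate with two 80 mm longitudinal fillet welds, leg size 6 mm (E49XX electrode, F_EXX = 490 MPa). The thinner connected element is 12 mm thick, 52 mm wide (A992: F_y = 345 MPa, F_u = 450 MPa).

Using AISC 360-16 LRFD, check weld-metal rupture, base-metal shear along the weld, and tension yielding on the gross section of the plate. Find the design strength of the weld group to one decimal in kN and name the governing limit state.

Weld metal: throat = 0.707×6 = 4.242 mm, L = 2×80 = 160 mm. φR_n = 0.75 × 0.6 × 490 × 4.242 × 160 = 149.7 kN.
Base metal shear (12 mm plate): yield φR_n = 1.0×0.6×345×12×160 = 397.4 kN; rupture φR_n = 0.75×0.6×450×12×160 = 388.8 kN; take 388.8 kN (rupture).
Tension yield (gross): A_g = 52×12 = 624 mm². φR_n = 0.90 × 345 × 624 = 193.8 kN.
Governing: min(149.7, 388.8, 193.8) = 149.7 kN → weld metal.

149.7 kN (weld metal governs)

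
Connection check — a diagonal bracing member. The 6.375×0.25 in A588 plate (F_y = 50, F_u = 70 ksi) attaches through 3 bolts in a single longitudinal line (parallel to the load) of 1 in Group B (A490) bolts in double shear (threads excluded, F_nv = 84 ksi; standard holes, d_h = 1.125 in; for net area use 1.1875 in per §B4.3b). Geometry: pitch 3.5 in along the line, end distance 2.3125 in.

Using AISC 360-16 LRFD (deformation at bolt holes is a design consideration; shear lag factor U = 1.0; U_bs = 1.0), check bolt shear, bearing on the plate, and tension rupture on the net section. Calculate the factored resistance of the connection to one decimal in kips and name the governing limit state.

Bolt shear: A_b = π(1)²/4 = 0.7854 in². φR_n = 0.75 × 84 × 0.7854 × 3 × 2 = 296.9 kips.
Bearing (0.25 in plate, F_u = 70 ksi): end bolts L_c = 2.3125 − 1.125/2 = 1.75, R_n = min(1.2×1.75×0.25×70, 2.4×1×0.25×70) = 36.75 kips/bolt; interior L_c = 3.5 − 1.125 = 2.375, R_n = 42 kips/bolt. φR_n = 0.75 × (1×36.75 + 2×42) = 90.6 kips.
Tension rupture (net): A_n = (6.375 − 1×1.1875)×0.25 = 1.2969 in² (U = 1.0, A_e = A_n). φR_n = 0.75 × 70 × 1.2969 = 68.1 kips.
Governing: min(296.9, 90.6, 68.1) = 68.1 kips → net-section rupture.

68.1 kips (net-section rupture governs)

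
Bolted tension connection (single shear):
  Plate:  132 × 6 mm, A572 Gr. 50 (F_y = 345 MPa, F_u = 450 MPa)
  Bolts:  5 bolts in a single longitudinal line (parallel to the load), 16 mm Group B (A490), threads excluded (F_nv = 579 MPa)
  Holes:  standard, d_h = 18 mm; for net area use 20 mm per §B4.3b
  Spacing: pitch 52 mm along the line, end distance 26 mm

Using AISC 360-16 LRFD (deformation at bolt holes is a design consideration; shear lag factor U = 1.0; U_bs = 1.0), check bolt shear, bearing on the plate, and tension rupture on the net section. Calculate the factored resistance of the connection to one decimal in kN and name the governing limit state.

Bolt shear: A_b = π(16)²/4 = 201.06 mm². φR_n = 0.75 × 579 × 201.06 × 5 × 1 = 436.6 kN.
Bearing (6 mm plate, F_u = 450 MPa): end bolts L_c = 26 − 18/2 = 17, R_n = min(1.2×17×6×450, 2.4×16×6×450) = 55.08 kN/bolt; interior L_c = 52 − 18 = 34, R_n = 103.68 kN/bolt. φR_n = 0.75 × (1×55.08 + 4×103.68) = 352.4 kN.
Tension rupture (net): A_n = (132 − 1×20)×6 = 672 mm² (U = 1.0, A_e = A_n). φR_n = 0.75 × 450 × 672 = 226.8 kN.
Governing: min(436.6, 352.4, 226.8) = 226.8 kN → net-section rupture.

226.8 kN (net-section rupture governs)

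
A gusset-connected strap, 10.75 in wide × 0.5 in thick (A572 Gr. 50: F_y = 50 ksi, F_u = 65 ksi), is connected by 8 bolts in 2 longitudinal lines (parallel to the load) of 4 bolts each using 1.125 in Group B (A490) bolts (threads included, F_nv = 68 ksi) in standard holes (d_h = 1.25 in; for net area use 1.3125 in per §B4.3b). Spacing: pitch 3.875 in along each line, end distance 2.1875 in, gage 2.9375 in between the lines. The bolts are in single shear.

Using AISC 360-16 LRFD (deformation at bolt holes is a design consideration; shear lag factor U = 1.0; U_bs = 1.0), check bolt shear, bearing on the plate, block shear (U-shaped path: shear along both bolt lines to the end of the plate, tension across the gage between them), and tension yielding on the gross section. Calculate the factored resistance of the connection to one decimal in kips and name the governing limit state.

241.9 kips (gross-section yield governs)

Bolt shear: A_b = π(1.125)²/4 = 0.99402 in². φR_n = 0.75 × 68 × 0.99402 × 8 × 1 = 405.6 kips.
Bearing (0.5 in plate, F_u = 65 ksi): end bolts L_c = 2.1875 − 1.25/2 = 1.5625, R_n = min(1.2×1.5625×0.5×65, 2.4×1.125×0.5×65) = 60.938 kips/bolt; interior L_c = 3.875 − 1.25 = 2.625, R_n = 87.75 kips/bolt. φR_n = 0.75 × (2×60.938 + 6×87.75) = 486.3 kips.
Block shear: shear path 2×[2.1875+3×3.875] = 2×13.8125 in, A_gv = 13.813, A_nv = 2×(13.8125 − 3.5×1.3125)×0.5 = 9.2188 in²; tension across gage: (2.9375 − 1×1.3125)×0.5 = 0.8125 in². R_n = min(0.6×65×9.2188, 0.6×50×13.813) + 1.0×65×0.8125 = min(359.53, 414.39) + 52.813 = 412.34 kips. φR_n = 0.75 × 412.34 = 309.3 kips.
Tension yield (gross): A_g = 10.75×0.5 = 5.375 in². φR_n = 0.90 × 50 × 5.375 = 241.9 kips.
Governing: min(405.6, 486.3, 309.3, 241.9) = 241.9 kips → gross-section yield.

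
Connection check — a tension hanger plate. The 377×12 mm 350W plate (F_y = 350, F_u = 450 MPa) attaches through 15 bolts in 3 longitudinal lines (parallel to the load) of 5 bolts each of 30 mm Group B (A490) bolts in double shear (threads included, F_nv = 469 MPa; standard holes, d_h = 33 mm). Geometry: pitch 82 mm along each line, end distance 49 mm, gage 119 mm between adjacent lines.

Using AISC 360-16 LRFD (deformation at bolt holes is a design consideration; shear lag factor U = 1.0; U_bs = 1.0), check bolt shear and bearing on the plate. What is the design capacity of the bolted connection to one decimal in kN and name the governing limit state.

Bolt shear: A_b = π(30)²/4 = 706.86 mm². φR_n = 0.75 × 469 × 706.86 × 15 × 2 = 7459.1 kN.
Bearing (12 mm plate, F_u = 450 MPa): end bolts L_c = 49 − 33/2 = 32.5, R_n = min(1.2×32.5×12×450, 2.4×30×12×450) = 210.6 kN/bolt; interior L_c = 82 − 33 = 49, R_n = 317.52 kN/bolt. φR_n = 0.75 × (3×210.6 + 12×317.52) = 3331.5 kN.
Governing: min(7459.1, 3331.5) = 3331.5 kN → bearing.

3331.5 kN (bearing governs)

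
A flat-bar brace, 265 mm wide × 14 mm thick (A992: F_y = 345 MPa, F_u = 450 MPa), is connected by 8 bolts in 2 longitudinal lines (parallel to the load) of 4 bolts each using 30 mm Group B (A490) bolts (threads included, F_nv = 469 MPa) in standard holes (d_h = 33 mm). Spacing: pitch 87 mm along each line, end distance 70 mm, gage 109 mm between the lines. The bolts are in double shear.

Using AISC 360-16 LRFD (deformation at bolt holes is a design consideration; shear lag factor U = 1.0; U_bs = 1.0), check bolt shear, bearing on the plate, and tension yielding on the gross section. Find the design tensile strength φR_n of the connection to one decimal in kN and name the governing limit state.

1152.0 kN (gross-section yield governs)

Bolt shear: A_b = π(30)²/4 = 706.86 mm². φR_n = 0.75 × 469 × 706.86 × 8 × 2 = 3978.2 kN.
Bearing (14 mm plate, F_u = 450 MPa): end bolts L_c = 70 − 33/2 = 53.5, R_n = min(1.2×53.5×14×450, 2.4×30×14×450) = 404.46 kN/bolt; interior L_c = 87 − 33 = 54, R_n = 408.24 kN/bolt. φR_n = 0.75 × (2×404.46 + 6×408.24) = 2443.8 kN.
Tension yield (gross): A_g = 265×14 = 3710 mm². φR_n = 0.90 × 345 × 3710 = 1152.0 kN.
Governing: min(3978.2, 2443.8, 1152.0) = 1152.0 kN → gross-section yield.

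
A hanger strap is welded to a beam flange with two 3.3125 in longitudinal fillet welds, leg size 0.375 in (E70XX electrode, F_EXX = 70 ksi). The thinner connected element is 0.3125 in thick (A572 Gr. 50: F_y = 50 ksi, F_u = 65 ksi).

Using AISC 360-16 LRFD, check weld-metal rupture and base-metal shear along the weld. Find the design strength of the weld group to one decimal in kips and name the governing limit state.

55.3 kips (weld metal governs)

Weld metal: throat = 0.707×0.375 = 0.26513 in, L = 2×3.3125 = 6.625 in. φR_n = 0.75 × 0.6 × 70 × 0.26513 × 6.625 = 55.3 kips.
Base metal shear (0.3125 in plate): yield φR_n = 1.0×0.6×50×0.3125×6.625 = 62.1 kips; rupture φR_n = 0.75×0.6×65×0.3125×6.625 = 60.6 kips; take 60.6 kips (rupture).
Governing: min(55.3, 60.6) = 55.3 kips → weld metal.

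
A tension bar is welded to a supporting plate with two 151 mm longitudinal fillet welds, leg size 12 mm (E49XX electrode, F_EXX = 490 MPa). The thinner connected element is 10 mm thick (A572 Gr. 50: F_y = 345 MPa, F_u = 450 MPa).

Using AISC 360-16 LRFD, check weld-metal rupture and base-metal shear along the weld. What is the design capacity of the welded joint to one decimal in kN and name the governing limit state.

Weld metal: throat = 0.707×12 = 8.484 mm, L = 2×151 = 302 mm. φR_n = 0.75 × 0.6 × 490 × 8.484 × 302 = 565.0 kN.
Base metal shear (10 mm plate): yield φR_n = 1.0×0.6×345×10×302 = 625.1 kN; rupture φR_n = 0.75×0.6×450×10×302 = 611.6 kN; take 611.6 kN (rupture).
Governing: min(565.0, 611.6) = 565.0 kN → weld metal.

565.0 kN (weld metal governs)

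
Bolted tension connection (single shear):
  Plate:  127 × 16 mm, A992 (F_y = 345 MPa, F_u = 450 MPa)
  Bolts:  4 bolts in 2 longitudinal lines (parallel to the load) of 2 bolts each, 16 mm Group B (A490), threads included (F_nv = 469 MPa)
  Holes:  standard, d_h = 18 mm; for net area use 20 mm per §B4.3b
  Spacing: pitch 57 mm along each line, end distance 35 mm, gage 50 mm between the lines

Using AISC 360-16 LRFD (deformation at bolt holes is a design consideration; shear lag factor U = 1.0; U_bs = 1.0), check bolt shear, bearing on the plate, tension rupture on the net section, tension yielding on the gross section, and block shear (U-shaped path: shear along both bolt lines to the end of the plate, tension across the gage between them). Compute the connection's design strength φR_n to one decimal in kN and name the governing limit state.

Bolt shear: A_b = π(16)²/4 = 201.06 mm². φR_n = 0.75 × 469 × 201.06 × 4 × 1 = 282.9 kN.
Bearing (16 mm plate, F_u = 450 MPa): end bolts L_c = 35 − 18/2 = 26, R_n = min(1.2×26×16×450, 2.4×16×16×450) = 224.64 kN/bolt; interior L_c = 57 − 18 = 39, R_n = 276.48 kN/bolt. φR_n = 0.75 × (2×224.64 + 2×276.48) = 751.7 kN.
Tension rupture (net): A_n = (127 − 2×20)×16 = 1392 mm² (U = 1.0, A_e = A_n). φR_n = 0.75 × 450 × 1392 = 469.8 kN.
Tension yield (gross): A_g = 127×16 = 2032 mm². φR_n = 0.90 × 345 × 2032 = 630.9 kN.
Block shear: shear path 2×[35+1×57] = 2×92 mm, A_gv = 2944, A_nv = 2×(92 − 1.5×20)×16 = 1984 mm²; tension across gage: (50 − 1×20)×16 = 480 mm². R_n = min(0.6×450×1984, 0.6×345×2944) + 1.0×450×480 = min(535.68, 609.41) + 216 = 751.68 kN. φR_n = 0.75 × 751.68 = 563.8 kN.
Governing: min(282.9, 751.7, 469.8, 630.9, 563.8) = 282.9 kN → bolt shear.

282.9 kN (bolt shear governs)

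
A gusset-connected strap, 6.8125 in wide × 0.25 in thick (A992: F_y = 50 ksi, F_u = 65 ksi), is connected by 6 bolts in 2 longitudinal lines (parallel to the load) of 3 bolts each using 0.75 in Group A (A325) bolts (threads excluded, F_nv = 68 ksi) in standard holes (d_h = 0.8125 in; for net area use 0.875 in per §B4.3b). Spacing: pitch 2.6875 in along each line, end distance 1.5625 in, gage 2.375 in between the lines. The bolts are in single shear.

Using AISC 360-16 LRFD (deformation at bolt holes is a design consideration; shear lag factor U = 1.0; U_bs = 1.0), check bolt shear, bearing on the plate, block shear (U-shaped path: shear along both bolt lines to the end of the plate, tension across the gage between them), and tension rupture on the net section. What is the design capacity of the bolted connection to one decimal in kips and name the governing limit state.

Bolt shear: A_b = π(0.75)²/4 = 0.44179 in². φR_n = 0.75 × 68 × 0.44179 × 6 × 1 = 135.2 kips.
Bearing (0.25 in plate, F_u = 65 ksi): end bolts L_c = 1.5625 − 0.8125/2 = 1.15625, R_n = min(1.2×1.15625×0.25×65, 2.4×0.75×0.25×65) = 22.547 kips/bolt; interior L_c = 2.6875 − 0.8125 = 1.875, R_n = 29.25 kips/bolt. φR_n = 0.75 × (2×22.547 + 4×29.25) = 121.6 kips.
Block shear: shear path 2×[1.5625+2×2.6875] = 2×6.9375 in, A_gv = 3.4688, A_nv = 2×(6.9375 − 2.5×0.875)×0.25 = 2.375 in²; tension across gage: (2.375 − 1×0.875)×0.25 = 0.375 in². R_n = min(0.6×65×2.375, 0.6×50×3.4688) + 1.0×65×0.375 = min(92.625, 104.06) + 24.375 = 117 kips. φR_n = 0.75 × 117 = 87.8 kips.
Tension rupture (net): A_n = (6.8125 − 2×0.875)×0.25 = 1.2656 in² (U = 1.0, A_e = A_n). φR_n = 0.75 × 65 × 1.2656 = 61.7 kips.
Governing: min(135.2, 121.6, 87.8, 61.7) = 61.7 kips → net-section rupture.

61.7 kips (net-section rupture governs)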